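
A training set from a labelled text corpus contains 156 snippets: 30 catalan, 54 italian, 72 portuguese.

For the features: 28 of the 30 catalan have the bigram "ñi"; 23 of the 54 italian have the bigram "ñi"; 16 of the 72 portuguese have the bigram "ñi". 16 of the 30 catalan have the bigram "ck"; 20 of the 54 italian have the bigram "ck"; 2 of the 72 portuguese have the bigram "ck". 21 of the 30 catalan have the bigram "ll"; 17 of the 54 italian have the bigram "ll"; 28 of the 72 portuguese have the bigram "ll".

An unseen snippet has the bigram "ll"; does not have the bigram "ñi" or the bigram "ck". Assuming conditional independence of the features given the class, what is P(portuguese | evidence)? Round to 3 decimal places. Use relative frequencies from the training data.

catalan: (30/156) × (2/30) × (14/30) × (21/30) ≈ 0.00418803
italian: (54/156) × (31/54) × (34/54) × (17/54) ≈ 0.0393892
portuguese: (72/156) × (56/72) × (70/72) × (28/72) ≈ 0.135723
P(portuguese | x) = 0.135723 / 0.17930023 ≈ 0.757

0.757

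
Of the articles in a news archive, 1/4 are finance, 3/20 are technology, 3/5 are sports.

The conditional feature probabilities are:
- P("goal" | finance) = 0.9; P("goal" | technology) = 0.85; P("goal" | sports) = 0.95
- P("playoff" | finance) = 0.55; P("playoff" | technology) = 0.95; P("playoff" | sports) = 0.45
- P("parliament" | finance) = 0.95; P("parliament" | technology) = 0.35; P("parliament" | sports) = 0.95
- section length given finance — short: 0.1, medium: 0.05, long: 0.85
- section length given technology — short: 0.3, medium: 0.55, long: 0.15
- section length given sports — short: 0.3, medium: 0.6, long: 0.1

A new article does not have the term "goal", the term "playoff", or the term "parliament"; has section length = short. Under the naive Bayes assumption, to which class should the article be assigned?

finance: 0.25 × (1−0.9) × (1−0.55) × (1−0.95) × 0.1 = 0.00005625
technology: 0.15 × (1−0.85) × (1−0.95) × (1−0.35) × 0.3 = 0.000219375
sports: 0.6 × (1−0.95) × (1−0.45) × (1−0.95) × 0.3 = 0.0002475
Highest score → sports.

sports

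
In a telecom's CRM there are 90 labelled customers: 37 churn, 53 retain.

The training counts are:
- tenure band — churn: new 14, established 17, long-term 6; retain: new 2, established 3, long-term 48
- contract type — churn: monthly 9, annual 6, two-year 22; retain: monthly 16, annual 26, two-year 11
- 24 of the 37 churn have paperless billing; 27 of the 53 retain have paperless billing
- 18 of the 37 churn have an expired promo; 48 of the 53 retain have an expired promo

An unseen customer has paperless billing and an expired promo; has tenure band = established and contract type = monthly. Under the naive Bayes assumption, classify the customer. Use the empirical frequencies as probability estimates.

churn: (37/90) × (17/37) × (9/37) × (24/37) × (18/37) ≈ 0.0144986
retain: (53/90) × (3/53) × (16/53) × (27/53) × (48/53) ≈ 0.00464276
Highest score → churn.

churn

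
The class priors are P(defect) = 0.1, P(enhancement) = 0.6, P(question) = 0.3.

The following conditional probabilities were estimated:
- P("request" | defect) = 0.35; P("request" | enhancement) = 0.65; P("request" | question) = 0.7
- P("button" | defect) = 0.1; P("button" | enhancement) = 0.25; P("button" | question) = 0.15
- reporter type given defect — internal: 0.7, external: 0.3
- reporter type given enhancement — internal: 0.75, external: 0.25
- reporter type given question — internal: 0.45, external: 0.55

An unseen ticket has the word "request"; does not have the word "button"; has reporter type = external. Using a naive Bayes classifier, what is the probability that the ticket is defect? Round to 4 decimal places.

defect: 0.1 × 0.35 × (1−0.1) × 0.3 = 0.00945
enhancement: 0.6 × 0.65 × (1−0.25) × 0.25 = 0.073125
question: 0.3 × 0.7 × (1−0.15) × 0.55 = 0.098175
P(defect | x) = 0.00945 / 0.18075 ≈ 0.0523

0.0523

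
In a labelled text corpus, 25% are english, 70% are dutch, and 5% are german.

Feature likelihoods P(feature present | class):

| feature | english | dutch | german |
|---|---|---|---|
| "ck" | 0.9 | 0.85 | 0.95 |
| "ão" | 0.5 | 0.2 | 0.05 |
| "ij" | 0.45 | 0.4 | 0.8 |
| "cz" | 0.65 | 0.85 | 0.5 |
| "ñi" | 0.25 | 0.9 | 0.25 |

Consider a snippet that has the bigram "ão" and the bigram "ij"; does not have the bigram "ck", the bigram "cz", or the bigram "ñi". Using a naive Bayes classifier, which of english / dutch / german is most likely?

english

english: 0.25 × (1−0.9) × 0.5 × 0.45 × (1−0.65) × (1−0.25) = 0.0014765625
dutch: 0.7 × (1−0.85) × 0.2 × 0.4 × (1−0.85) × (1−0.9) = 0.000126
german: 0.05 × (1−0.95) × 0.05 × 0.8 × (1−0.5) × (1−0.25) = 0.0000375
Highest score → english.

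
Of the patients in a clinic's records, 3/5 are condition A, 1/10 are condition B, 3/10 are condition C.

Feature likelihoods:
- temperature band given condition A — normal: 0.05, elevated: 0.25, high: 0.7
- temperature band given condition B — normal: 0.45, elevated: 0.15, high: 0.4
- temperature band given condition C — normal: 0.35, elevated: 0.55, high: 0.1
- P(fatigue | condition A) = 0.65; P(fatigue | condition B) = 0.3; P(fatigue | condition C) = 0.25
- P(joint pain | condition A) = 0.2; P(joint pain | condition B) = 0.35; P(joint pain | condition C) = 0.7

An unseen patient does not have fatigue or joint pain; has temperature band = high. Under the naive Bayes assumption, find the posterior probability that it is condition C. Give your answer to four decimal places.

0.0474

condition A: 0.6 × 0.7 × (1−0.65) × (1−0.2) = 0.1176
condition B: 0.1 × 0.4 × (1−0.3) × (1−0.35) = 0.0182
condition C: 0.3 × 0.1 × (1−0.25) × (1−0.7) = 0.00675
P(condition C | x) = 0.00675 / 0.14255 ≈ 0.0474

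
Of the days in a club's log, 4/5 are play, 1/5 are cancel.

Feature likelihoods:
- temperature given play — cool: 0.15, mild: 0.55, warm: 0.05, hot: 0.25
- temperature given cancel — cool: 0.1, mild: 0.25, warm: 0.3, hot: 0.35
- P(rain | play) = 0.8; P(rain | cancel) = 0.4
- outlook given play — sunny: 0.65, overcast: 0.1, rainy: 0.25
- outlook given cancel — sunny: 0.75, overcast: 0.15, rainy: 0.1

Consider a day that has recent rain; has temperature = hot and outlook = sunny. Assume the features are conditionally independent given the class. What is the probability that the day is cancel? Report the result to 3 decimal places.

0.168

play: 0.8 × 0.25 × 0.8 × 0.65 = 0.104
cancel: 0.2 × 0.35 × 0.4 × 0.75 = 0.021
P(cancel | x) = 0.021 / 0.125 ≈ 0.168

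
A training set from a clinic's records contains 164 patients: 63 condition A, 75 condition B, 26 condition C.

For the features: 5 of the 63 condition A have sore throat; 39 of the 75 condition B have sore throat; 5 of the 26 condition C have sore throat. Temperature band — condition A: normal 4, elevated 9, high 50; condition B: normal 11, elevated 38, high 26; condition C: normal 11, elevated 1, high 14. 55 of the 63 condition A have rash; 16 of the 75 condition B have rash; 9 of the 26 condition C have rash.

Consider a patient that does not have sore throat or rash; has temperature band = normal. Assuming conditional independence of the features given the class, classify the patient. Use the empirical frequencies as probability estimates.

condition C

condition A: (63/164) × (58/63) × (4/63) × (8/63) ≈ 0.00285137
condition B: (75/164) × (36/75) × (11/75) × (59/75) ≈ 0.0253268
condition C: (26/164) × (21/26) × (11/26) × (17/26) ≈ 0.0354218
Highest score → condition C.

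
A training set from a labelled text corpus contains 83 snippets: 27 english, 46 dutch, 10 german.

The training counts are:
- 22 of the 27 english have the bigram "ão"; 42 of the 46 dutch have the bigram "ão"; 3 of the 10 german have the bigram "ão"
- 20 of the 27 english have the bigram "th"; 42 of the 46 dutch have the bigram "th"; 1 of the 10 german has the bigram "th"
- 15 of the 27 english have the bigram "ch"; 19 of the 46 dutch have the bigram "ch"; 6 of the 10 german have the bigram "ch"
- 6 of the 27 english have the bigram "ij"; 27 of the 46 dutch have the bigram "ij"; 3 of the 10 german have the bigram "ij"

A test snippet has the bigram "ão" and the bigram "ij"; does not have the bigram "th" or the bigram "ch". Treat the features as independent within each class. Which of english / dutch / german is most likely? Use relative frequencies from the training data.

dutch

english: (27/83) × (22/27) × (7/27) × (12/27) × (6/27) ≈ 0.00678709
dutch: (46/83) × (42/46) × (4/46) × (27/46) × (27/46) ≈ 0.0151595
german: (10/83) × (3/10) × (9/10) × (4/10) × (3/10) ≈ 0.00390361
Highest score → dutch.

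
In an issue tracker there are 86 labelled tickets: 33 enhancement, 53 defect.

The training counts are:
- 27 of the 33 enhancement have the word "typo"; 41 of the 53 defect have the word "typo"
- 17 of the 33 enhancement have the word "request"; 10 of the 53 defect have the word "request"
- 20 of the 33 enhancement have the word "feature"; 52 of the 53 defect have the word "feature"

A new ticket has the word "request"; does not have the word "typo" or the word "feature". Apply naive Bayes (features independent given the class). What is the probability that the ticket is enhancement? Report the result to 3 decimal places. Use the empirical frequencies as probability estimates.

0.966

enhancement: (33/86) × (6/33) × (17/33) × (13/33) ≈ 0.0141585
defect: (53/86) × (12/53) × (10/53) × (1/53) ≈ 0.000496742
P(enhancement | x) = 0.0141585 / 0.014655242 ≈ 0.966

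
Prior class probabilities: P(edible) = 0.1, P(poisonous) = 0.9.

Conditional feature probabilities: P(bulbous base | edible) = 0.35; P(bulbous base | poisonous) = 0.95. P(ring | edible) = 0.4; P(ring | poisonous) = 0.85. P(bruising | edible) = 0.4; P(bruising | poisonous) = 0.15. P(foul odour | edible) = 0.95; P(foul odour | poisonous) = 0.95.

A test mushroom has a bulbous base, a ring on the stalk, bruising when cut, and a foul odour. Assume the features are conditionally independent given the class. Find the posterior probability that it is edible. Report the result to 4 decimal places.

edible: 0.1 × 0.35 × 0.4 × 0.4 × 0.95 = 0.00532
poisonous: 0.9 × 0.95 × 0.85 × 0.15 × 0.95 = 0.103561875
P(edible | x) = 0.00532 / 0.108881875 ≈ 0.0489

0.0489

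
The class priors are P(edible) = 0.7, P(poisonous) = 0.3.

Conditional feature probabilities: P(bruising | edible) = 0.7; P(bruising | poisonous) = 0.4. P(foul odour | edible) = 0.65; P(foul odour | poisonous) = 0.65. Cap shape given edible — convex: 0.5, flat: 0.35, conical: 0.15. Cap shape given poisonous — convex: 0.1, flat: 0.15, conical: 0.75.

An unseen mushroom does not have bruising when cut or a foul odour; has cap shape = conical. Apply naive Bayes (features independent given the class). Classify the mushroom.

poisonous

edible: 0.7 × (1−0.7) × (1−0.65) × 0.15 = 0.011025
poisonous: 0.3 × (1−0.4) × (1−0.65) × 0.75 = 0.04725
Highest score → poisonous.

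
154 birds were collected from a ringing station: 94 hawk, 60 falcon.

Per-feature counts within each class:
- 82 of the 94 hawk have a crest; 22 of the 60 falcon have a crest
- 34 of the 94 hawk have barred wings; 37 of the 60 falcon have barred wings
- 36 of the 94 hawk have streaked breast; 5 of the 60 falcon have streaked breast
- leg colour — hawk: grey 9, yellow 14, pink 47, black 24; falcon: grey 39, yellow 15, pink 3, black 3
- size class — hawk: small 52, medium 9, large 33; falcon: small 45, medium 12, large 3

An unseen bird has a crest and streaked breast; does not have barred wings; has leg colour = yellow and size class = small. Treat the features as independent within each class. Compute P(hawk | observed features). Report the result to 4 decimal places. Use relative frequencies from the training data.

hawk: (94/154) × (82/94) × (60/94) × (36/94) × (14/94) × (52/94) ≈ 0.0107242
falcon: (60/154) × (22/60) × (23/60) × (5/60) × (15/60) × (45/60) ≈ 0.000855655
P(hawk | x) = 0.0107242 / 0.011579855 ≈ 0.9261

0.9261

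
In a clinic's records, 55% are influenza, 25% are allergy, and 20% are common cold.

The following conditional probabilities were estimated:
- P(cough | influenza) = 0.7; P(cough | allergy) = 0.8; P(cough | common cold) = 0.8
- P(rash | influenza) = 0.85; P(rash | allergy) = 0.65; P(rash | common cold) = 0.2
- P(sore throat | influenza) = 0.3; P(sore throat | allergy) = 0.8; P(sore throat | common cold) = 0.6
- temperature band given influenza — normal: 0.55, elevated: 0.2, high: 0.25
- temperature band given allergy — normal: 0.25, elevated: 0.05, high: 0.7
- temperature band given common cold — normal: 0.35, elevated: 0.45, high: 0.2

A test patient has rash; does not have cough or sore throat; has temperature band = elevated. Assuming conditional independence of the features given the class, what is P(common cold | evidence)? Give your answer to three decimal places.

influenza: 0.55 × (1−0.7) × 0.85 × (1−0.3) × 0.2 = 0.019635
allergy: 0.25 × (1−0.8) × 0.65 × (1−0.8) × 0.05 = 0.000325
common cold: 0.2 × (1−0.8) × 0.2 × (1−0.6) × 0.45 = 0.00144
P(common cold | x) = 0.00144 / 0.0214 ≈ 0.067

0.067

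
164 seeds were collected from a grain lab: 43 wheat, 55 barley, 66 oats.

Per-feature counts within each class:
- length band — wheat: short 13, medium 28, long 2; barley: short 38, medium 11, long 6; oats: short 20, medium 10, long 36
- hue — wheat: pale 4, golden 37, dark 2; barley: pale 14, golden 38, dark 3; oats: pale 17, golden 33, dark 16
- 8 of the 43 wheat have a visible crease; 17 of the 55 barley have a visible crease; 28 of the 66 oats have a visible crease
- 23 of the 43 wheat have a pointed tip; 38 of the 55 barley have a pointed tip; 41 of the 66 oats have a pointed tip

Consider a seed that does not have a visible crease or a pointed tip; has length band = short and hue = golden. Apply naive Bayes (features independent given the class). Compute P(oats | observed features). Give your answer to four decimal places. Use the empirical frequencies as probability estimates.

wheat: (43/164) × (13/43) × (37/43) × (35/43) × (20/43) ≈ 0.0258222
barley: (55/164) × (38/55) × (38/55) × (38/55) × (17/55) ≈ 0.0341875
oats: (66/164) × (20/66) × (33/66) × (38/66) × (25/66) ≈ 0.0132982
P(oats | x) = 0.0132982 / 0.0733079 ≈ 0.1814

0.1814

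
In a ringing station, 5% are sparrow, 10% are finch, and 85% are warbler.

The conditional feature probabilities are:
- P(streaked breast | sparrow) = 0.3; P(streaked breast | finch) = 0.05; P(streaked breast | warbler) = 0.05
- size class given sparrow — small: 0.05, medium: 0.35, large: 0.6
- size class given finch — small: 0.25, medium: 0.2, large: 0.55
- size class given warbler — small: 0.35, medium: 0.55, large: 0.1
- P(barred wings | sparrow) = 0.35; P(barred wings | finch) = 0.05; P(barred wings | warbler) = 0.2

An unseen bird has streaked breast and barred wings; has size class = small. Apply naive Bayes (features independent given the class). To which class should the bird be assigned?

warbler

sparrow: 0.05 × 0.3 × 0.05 × 0.35 = 0.0002625
finch: 0.1 × 0.05 × 0.25 × 0.05 = 0.0000625
warbler: 0.85 × 0.05 × 0.35 × 0.2 = 0.002975
Highest score → warbler.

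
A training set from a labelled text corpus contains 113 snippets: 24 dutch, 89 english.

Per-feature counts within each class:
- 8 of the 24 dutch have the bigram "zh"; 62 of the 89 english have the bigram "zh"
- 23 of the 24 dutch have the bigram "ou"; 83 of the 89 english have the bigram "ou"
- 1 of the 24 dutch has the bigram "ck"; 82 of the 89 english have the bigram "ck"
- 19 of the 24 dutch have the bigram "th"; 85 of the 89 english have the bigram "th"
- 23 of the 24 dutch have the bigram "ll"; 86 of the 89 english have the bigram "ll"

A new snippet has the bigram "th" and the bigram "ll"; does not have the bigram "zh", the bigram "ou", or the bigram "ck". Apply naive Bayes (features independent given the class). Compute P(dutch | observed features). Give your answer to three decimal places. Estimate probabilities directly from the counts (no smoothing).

0.786

dutch: (24/113) × (16/24) × (1/24) × (23/24) × (19/24) × (23/24) ≈ 0.00428949
english: (89/113) × (27/89) × (6/89) × (7/89) × (85/89) × (86/89) ≈ 0.00116921
P(dutch | x) = 0.00428949 / 0.0054587 ≈ 0.786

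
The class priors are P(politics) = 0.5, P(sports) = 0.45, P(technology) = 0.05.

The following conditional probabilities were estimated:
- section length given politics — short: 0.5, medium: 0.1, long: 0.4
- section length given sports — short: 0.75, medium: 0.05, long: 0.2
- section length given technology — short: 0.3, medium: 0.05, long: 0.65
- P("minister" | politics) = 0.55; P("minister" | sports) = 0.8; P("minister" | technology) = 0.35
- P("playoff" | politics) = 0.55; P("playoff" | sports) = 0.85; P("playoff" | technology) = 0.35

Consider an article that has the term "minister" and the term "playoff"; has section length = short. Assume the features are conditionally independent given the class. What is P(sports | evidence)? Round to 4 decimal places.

politics: 0.5 × 0.5 × 0.55 × 0.55 = 0.075625
sports: 0.45 × 0.75 × 0.8 × 0.85 = 0.2295
technology: 0.05 × 0.3 × 0.35 × 0.35 = 0.0018375
P(sports | x) = 0.2295 / 0.3069625 ≈ 0.7476

0.7476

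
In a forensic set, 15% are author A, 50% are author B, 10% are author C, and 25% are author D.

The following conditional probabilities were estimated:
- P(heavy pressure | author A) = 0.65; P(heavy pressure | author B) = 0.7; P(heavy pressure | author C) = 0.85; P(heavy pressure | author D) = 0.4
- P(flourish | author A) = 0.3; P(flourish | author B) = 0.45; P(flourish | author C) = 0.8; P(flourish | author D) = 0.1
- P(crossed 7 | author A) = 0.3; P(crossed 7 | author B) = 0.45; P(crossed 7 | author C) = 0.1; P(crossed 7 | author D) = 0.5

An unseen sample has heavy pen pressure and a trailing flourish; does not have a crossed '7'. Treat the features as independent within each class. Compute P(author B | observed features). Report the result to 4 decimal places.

0.4999

author A: 0.15 × 0.65 × 0.3 × (1−0.3) = 0.020475
author B: 0.5 × 0.7 × 0.45 × (1−0.45) = 0.086625
author C: 0.1 × 0.85 × 0.8 × (1−0.1) = 0.0612
author D: 0.25 × 0.4 × 0.1 × (1−0.5) = 0.005
P(author B | x) = 0.086625 / 0.1733 ≈ 0.4999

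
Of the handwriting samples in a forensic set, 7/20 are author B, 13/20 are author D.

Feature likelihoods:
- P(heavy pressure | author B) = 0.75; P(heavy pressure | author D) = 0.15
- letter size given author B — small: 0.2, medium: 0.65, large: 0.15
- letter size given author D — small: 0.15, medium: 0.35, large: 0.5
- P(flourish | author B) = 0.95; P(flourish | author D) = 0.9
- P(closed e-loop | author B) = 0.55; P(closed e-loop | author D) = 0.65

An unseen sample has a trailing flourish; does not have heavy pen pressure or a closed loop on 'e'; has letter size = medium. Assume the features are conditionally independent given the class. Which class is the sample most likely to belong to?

author B: 0.35 × (1−0.75) × 0.65 × 0.95 × (1−0.55) = 0.0243140625
author D: 0.65 × (1−0.15) × 0.35 × 0.9 × (1−0.65) = 0.060913125
Highest score → author D.

author D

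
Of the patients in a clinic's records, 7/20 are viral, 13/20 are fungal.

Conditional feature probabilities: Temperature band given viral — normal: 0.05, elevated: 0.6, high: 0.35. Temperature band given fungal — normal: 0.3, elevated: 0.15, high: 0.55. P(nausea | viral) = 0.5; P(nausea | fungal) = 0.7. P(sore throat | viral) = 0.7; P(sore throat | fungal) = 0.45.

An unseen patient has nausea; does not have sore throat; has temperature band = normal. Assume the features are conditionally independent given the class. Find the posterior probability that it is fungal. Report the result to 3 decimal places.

viral: 0.35 × 0.05 × 0.5 × (1−0.7) = 0.002625
fungal: 0.65 × 0.3 × 0.7 × (1−0.45) = 0.075075
P(fungal | x) = 0.075075 / 0.0777 ≈ 0.966

0.966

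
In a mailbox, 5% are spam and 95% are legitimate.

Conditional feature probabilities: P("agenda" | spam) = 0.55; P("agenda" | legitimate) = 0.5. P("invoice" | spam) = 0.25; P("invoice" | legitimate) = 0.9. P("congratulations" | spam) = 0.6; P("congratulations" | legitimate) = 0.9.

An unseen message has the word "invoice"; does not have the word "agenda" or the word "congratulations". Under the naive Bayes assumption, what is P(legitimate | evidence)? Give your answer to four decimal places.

spam: 0.05 × (1−0.55) × 0.25 × (1−0.6) = 0.00225
legitimate: 0.95 × (1−0.5) × 0.9 × (1−0.9) = 0.04275
P(legitimate | x) = 0.04275 / 0.045 ≈ 0.9500

0.9500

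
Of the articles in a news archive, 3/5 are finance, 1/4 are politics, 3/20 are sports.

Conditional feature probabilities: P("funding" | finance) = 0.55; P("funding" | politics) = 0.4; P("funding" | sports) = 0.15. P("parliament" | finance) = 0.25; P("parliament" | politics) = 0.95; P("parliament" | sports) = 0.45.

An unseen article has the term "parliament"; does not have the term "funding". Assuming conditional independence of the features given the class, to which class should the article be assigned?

finance: 0.6 × (1−0.55) × 0.25 = 0.0675
politics: 0.25 × (1−0.4) × 0.95 = 0.1425
sports: 0.15 × (1−0.15) × 0.45 = 0.057375
Highest score → politics.

politics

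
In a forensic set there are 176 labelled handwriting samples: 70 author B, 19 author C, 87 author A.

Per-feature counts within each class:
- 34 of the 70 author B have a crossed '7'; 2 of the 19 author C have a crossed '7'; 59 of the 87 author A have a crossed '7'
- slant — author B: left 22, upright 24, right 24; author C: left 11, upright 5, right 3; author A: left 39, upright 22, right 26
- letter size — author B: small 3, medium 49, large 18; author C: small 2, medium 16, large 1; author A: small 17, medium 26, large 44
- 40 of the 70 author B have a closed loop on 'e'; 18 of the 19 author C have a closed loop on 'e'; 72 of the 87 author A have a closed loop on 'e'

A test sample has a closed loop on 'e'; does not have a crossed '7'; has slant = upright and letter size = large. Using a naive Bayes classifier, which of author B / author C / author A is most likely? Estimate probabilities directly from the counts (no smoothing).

author B: (70/176) × (36/70) × (24/70) × (18/70) × (40/70) ≈ 0.0103048
author C: (19/176) × (17/19) × (5/19) × (1/19) × (18/19) ≈ 0.00126741
author A: (87/176) × (28/87) × (22/87) × (44/87) × (72/87) ≈ 0.0168382
Highest score → author A.

author A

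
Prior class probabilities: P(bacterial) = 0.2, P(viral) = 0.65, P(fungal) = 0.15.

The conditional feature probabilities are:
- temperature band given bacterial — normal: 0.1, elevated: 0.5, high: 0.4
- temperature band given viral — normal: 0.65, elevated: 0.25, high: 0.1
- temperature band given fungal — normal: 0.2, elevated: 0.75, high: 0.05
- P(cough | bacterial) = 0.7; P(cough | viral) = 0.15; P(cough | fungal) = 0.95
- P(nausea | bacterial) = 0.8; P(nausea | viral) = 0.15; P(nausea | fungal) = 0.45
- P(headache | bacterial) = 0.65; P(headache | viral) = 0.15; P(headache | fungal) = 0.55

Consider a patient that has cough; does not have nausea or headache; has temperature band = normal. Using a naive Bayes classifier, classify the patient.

bacterial: 0.2 × 0.1 × 0.7 × (1−0.8) × (1−0.65) = 0.00098
viral: 0.65 × 0.65 × 0.15 × (1−0.15) × (1−0.15) = 0.0457884375
fungal: 0.15 × 0.2 × 0.95 × (1−0.45) × (1−0.55) = 0.00705375
Highest score → viral.

viral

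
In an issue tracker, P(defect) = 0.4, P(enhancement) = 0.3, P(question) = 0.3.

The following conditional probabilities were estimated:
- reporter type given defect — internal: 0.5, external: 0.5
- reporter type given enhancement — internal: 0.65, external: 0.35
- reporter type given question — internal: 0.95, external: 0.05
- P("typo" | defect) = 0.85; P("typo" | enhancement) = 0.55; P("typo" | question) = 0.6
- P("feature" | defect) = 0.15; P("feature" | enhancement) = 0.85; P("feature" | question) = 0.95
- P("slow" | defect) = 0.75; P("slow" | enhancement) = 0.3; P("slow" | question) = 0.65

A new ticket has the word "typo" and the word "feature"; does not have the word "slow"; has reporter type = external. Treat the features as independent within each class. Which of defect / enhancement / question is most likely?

defect: 0.4 × 0.5 × 0.85 × 0.15 × (1−0.75) = 0.006375
enhancement: 0.3 × 0.35 × 0.55 × 0.85 × (1−0.3) = 0.03436125
question: 0.3 × 0.05 × 0.6 × 0.95 × (1−0.65) = 0.0029925
Highest score → enhancement.

enhancement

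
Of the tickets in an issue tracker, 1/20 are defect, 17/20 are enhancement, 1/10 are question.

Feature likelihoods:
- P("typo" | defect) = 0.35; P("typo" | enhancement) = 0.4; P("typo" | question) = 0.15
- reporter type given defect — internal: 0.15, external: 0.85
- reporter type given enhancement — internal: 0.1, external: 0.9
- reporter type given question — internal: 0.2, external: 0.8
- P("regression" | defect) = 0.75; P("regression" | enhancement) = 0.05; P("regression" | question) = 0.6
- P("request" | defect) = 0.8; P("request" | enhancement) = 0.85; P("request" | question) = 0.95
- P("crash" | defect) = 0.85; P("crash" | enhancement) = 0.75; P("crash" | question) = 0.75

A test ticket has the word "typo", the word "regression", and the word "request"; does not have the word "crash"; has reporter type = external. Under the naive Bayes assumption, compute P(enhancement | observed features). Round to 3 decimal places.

defect: 0.05 × 0.35 × 0.85 × 0.75 × 0.8 × (1−0.85) = 0.00133875
enhancement: 0.85 × 0.4 × 0.9 × 0.05 × 0.85 × (1−0.75) = 0.00325125
question: 0.1 × 0.15 × 0.8 × 0.6 × 0.95 × (1−0.75) = 0.00171
P(enhancement | x) = 0.00325125 / 0.0063 ≈ 0.516

0.516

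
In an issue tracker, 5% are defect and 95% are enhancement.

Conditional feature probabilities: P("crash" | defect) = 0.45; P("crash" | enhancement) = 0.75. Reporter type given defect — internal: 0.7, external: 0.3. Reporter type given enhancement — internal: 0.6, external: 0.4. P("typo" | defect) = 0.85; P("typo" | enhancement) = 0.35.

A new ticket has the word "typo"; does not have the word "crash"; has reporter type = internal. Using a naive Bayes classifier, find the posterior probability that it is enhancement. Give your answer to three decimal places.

defect: 0.05 × (1−0.45) × 0.7 × 0.85 = 0.0163625
enhancement: 0.95 × (1−0.75) × 0.6 × 0.35 = 0.049875
P(enhancement | x) = 0.049875 / 0.0662375 ≈ 0.753

0.753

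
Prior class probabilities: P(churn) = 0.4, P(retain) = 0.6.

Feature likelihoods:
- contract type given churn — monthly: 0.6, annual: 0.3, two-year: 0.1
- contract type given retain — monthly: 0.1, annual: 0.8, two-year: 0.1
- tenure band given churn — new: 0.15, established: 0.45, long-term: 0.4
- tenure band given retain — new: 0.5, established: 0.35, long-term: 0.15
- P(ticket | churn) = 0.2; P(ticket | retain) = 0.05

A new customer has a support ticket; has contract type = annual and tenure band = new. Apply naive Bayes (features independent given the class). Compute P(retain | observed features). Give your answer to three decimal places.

0.769

churn: 0.4 × 0.3 × 0.15 × 0.2 = 0.0036
retain: 0.6 × 0.8 × 0.5 × 0.05 = 0.012
P(retain | x) = 0.012 / 0.0156 ≈ 0.769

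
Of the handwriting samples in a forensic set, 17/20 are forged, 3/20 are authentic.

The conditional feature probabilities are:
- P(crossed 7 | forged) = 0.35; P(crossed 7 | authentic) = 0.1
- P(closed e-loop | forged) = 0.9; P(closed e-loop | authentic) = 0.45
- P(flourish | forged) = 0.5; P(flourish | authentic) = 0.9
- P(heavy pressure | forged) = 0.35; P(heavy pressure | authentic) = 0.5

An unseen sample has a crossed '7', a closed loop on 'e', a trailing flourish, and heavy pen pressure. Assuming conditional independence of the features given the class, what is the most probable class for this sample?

forged

forged: 0.85 × 0.35 × 0.9 × 0.5 × 0.35 = 0.04685625
authentic: 0.15 × 0.1 × 0.45 × 0.9 × 0.5 = 0.0030375
Highest score → forged.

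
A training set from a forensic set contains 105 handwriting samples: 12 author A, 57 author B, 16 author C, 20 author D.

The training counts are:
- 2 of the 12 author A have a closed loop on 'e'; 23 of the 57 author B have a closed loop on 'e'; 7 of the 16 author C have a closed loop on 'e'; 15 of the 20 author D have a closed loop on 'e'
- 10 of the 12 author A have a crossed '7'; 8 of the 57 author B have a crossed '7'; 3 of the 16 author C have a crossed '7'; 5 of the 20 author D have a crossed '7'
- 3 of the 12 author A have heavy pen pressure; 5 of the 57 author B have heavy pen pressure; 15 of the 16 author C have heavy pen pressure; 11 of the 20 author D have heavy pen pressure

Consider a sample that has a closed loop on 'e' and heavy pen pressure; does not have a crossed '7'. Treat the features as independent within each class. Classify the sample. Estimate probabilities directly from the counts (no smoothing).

author A: (12/105) × (2/12) × (2/12) × (3/12) ≈ 0.000793651
author B: (57/105) × (23/57) × (49/57) × (5/57) ≈ 0.0165179
author C: (16/105) × (7/16) × (13/16) × (15/16) = 0.05078125
author D: (20/105) × (15/20) × (15/20) × (11/20) ≈ 0.0589286
Highest score → author D.

author D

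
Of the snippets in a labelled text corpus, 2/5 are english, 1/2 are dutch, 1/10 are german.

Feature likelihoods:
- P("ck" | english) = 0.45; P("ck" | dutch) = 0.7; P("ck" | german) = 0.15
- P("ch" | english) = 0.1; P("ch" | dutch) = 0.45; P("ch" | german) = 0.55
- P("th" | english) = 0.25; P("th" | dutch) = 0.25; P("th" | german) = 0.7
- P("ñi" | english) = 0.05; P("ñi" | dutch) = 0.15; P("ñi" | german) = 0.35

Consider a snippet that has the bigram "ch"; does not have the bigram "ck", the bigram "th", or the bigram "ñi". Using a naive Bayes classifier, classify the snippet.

dutch

english: 0.4 × (1−0.45) × 0.1 × (1−0.25) × (1−0.05) = 0.015675
dutch: 0.5 × (1−0.7) × 0.45 × (1−0.25) × (1−0.15) = 0.04303125
german: 0.1 × (1−0.15) × 0.55 × (1−0.7) × (1−0.35) = 0.00911625
Highest score → dutch.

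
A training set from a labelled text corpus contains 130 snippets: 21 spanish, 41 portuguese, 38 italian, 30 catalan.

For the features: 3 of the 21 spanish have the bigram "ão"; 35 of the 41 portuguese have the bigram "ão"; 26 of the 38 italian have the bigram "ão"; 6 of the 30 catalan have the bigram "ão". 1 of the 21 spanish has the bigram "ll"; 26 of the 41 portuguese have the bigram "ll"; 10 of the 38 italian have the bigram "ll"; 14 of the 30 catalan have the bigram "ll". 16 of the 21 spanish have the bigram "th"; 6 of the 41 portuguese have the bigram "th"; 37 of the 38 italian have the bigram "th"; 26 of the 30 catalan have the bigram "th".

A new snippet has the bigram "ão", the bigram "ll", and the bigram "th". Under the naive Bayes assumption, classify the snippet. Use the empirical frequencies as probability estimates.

spanish: (21/130) × (3/21) × (1/21) × (16/21) ≈ 0.000837258
portuguese: (41/130) × (35/41) × (26/41) × (6/41) ≈ 0.0249851
italian: (38/130) × (26/38) × (10/38) × (37/38) ≈ 0.0512465
catalan: (30/130) × (6/30) × (14/30) × (26/30) ≈ 0.0186667
Highest score → italian.

italian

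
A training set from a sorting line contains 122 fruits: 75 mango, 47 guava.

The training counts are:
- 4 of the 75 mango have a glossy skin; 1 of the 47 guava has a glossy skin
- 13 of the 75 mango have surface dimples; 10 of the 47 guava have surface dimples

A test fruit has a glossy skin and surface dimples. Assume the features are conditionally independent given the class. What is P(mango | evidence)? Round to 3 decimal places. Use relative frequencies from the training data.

0.765

mango: (75/122) × (4/75) × (13/75) ≈ 0.00568306
guava: (47/122) × (1/47) × (10/47) ≈ 0.00174398
P(mango | x) = 0.00568306 / 0.00742704 ≈ 0.765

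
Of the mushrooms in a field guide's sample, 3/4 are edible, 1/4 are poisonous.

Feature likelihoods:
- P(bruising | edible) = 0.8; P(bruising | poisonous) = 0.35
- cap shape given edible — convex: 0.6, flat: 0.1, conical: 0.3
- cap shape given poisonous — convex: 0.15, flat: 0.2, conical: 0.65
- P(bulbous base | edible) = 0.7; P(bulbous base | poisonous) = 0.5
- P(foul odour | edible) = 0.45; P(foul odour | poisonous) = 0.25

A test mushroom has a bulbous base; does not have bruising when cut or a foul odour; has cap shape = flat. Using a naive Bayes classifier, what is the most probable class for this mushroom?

edible: 0.75 × (1−0.8) × 0.1 × 0.7 × (1−0.45) = 0.005775
poisonous: 0.25 × (1−0.35) × 0.2 × 0.5 × (1−0.25) = 0.0121875
Highest score → poisonous.

poisonous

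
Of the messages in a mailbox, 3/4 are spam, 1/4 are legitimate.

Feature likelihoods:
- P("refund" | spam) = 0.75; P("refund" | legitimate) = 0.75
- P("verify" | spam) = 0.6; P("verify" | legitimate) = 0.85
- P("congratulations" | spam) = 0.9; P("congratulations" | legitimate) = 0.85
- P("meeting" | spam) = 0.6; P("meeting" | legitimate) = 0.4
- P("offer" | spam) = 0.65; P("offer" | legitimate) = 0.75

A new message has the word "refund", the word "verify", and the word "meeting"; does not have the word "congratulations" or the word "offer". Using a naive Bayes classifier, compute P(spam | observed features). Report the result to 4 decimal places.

0.7478

spam: 0.75 × 0.75 × 0.6 × (1−0.9) × 0.6 × (1−0.65) = 0.0070875
legitimate: 0.25 × 0.75 × 0.85 × (1−0.85) × 0.4 × (1−0.75) = 0.002390625
P(spam | x) = 0.0070875 / 0.009478125 ≈ 0.7478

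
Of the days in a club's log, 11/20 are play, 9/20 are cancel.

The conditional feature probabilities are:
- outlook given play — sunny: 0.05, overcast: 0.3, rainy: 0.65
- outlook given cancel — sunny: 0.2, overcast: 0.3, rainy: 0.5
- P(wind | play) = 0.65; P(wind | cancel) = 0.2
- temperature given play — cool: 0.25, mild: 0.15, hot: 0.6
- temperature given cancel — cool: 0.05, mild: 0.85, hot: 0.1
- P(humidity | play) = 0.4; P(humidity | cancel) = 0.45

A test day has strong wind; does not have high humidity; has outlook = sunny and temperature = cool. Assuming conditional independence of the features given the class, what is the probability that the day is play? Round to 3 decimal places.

0.844

play: 0.55 × 0.05 × 0.65 × 0.25 × (1−0.4) = 0.00268125
cancel: 0.45 × 0.2 × 0.2 × 0.05 × (1−0.45) = 0.000495
P(play | x) = 0.00268125 / 0.00317625 ≈ 0.844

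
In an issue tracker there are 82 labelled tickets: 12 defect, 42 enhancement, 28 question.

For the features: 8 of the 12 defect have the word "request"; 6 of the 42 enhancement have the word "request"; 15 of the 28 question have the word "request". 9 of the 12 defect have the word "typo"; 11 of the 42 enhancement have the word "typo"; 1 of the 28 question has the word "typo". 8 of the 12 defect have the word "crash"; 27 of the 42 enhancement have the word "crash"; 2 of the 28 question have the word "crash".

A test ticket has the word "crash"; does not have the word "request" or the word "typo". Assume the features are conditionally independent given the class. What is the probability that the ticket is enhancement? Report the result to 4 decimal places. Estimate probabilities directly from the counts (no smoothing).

0.9162

defect: (12/82) × (4/12) × (3/12) × (8/12) ≈ 0.00813008
enhancement: (42/82) × (36/42) × (31/42) × (27/42) ≈ 0.208313
question: (28/82) × (13/28) × (27/28) × (2/28) ≈ 0.0109196
P(enhancement | x) = 0.208313 / 0.22736268 ≈ 0.9162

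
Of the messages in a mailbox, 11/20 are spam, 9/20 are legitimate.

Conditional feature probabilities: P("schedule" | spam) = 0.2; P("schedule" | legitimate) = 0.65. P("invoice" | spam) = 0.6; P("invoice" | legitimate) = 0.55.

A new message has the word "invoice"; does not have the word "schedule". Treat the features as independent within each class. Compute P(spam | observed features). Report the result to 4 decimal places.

0.7529

spam: 0.55 × (1−0.2) × 0.6 = 0.264
legitimate: 0.45 × (1−0.65) × 0.55 = 0.086625
P(spam | x) = 0.264 / 0.350625 ≈ 0.7529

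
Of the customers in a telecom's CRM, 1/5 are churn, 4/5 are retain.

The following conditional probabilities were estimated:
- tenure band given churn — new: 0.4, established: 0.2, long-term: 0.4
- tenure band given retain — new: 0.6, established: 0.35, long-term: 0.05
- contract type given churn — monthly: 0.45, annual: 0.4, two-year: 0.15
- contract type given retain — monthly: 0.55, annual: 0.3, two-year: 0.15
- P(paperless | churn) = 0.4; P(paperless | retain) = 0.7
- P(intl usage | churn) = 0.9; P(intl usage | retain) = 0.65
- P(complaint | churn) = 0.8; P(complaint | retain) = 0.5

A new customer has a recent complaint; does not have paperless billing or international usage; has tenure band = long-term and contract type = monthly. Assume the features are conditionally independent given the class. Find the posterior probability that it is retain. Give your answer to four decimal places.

churn: 0.2 × 0.4 × 0.45 × (1−0.4) × (1−0.9) × 0.8 = 0.001728
retain: 0.8 × 0.05 × 0.55 × (1−0.7) × (1−0.65) × 0.5 = 0.001155
P(retain | x) = 0.001155 / 0.002883 ≈ 0.4006

0.4006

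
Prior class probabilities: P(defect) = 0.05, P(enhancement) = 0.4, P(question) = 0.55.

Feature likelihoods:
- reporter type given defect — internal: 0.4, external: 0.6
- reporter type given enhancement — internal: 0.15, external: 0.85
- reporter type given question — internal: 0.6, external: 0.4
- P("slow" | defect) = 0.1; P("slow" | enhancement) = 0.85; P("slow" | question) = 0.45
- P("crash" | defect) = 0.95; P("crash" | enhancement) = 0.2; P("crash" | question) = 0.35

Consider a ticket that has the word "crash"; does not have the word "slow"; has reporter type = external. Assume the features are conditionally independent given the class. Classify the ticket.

question

defect: 0.05 × 0.6 × (1−0.1) × 0.95 = 0.02565
enhancement: 0.4 × 0.85 × (1−0.85) × 0.2 = 0.0102
question: 0.55 × 0.4 × (1−0.45) × 0.35 = 0.04235
Highest score → question.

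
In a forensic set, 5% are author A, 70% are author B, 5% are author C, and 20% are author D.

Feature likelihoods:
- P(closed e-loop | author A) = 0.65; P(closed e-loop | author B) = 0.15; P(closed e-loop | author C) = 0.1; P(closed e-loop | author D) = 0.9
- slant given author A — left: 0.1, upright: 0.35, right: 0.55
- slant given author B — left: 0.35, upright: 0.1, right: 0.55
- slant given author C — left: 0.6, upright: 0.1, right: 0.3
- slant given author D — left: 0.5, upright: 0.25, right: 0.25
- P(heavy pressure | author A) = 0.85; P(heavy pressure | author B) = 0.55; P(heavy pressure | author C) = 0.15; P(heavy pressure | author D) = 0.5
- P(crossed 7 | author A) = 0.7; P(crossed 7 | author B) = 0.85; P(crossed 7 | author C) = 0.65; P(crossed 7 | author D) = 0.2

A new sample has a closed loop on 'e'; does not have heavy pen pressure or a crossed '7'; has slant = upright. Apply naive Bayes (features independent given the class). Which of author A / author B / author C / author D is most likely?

author A: 0.05 × 0.65 × 0.35 × (1−0.85) × (1−0.7) = 0.000511875
author B: 0.7 × 0.15 × 0.1 × (1−0.55) × (1−0.85) = 0.00070875
author C: 0.05 × 0.1 × 0.1 × (1−0.15) × (1−0.65) = 0.00014875
author D: 0.2 × 0.9 × 0.25 × (1−0.5) × (1−0.2) = 0.018
Highest score → author D.

author D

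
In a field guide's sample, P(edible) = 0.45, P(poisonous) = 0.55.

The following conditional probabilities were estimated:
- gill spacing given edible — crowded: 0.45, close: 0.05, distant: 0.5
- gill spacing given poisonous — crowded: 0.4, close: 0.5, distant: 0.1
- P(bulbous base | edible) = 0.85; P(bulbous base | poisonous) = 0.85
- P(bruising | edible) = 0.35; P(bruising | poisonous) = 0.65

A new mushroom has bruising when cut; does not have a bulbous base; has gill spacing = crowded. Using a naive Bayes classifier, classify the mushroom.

poisonous

edible: 0.45 × 0.45 × (1−0.85) × 0.35 = 0.01063125
poisonous: 0.55 × 0.4 × (1−0.85) × 0.65 = 0.02145
Highest score → poisonous.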